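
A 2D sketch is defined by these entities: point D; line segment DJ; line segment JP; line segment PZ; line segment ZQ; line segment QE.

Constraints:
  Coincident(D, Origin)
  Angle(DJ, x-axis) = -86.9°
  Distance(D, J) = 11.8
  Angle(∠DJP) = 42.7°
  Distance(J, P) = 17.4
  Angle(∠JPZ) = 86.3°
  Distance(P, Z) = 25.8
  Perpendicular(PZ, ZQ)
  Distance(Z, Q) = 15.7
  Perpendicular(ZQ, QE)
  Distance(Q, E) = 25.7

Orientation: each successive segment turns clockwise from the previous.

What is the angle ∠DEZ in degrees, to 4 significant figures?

10.20°

The perpendicularity gives ZQ at right angles to PZ, so ZQ runs at -47.90°; with |ZQ| = 15.7, Q = (17.83, 5.996). ZQ is perpendicular to QE, so QE runs at -137.9°; with |QE| = 25.7, E = (-1.236, -11.23). Then cos ∠DEZ = ED·EZ / (|ED||EZ|), giving 10.20°.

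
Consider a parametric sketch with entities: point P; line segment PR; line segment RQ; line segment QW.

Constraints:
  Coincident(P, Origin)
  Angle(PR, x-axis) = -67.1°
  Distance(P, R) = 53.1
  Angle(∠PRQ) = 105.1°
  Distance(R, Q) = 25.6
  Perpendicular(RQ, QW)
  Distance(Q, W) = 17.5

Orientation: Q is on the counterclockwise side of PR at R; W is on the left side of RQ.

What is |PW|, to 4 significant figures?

51.91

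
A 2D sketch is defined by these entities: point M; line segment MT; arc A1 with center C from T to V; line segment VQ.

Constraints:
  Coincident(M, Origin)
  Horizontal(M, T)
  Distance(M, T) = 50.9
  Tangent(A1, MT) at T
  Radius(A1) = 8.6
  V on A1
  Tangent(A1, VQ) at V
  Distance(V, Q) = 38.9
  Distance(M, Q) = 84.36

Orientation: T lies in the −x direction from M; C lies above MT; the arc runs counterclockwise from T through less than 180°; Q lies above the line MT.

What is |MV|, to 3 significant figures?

47.4

Checks: |CV| = 8.600 ✓; ∠(CV, VQ) = 90.00° ✓; |VQ| = 38.90 ✓; |MQ| = 84.36 ✓.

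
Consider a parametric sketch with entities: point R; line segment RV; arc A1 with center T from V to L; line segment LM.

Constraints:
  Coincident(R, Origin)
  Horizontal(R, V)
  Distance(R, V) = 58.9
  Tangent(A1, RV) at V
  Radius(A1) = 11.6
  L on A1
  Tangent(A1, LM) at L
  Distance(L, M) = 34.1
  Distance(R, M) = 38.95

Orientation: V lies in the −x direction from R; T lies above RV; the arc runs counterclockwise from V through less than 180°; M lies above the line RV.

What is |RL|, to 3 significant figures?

50.7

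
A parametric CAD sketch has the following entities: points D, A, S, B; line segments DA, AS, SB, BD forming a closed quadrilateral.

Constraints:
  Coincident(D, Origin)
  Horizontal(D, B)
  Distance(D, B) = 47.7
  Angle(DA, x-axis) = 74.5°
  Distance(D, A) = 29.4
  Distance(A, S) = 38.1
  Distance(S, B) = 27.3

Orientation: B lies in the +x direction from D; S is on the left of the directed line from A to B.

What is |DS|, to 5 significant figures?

53.412

D is at the origin; DB is horizontal with |DB| = 47.7 and B in +x, so B = (47.7, 0). DA runs at 74.5° with |DA| = 29.4, so A = (7.8568, 28.331). S is determined by |AS| = 38.1 and |SB| = 27.3 together: it lies at the intersection of circle(A, 38.1) and circle(B, 27.3). With |AB| = 48.889, the foot of the radical line on AB is 31.668 from A and the perpendicular offset is √(38.1² − 31.668²) = 21.183. Taking the left-of-AB solution: S = (45.941, 27.243).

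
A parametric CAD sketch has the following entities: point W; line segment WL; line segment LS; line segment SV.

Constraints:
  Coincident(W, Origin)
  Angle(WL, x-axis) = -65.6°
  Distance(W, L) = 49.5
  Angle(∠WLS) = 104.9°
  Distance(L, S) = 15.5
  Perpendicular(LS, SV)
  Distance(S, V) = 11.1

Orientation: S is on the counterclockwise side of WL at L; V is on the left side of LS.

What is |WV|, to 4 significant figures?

46.33

W is at the origin; WL runs at -65.6° with length 49.5, so L = 49.5·(cos -65.6°, sin -65.6°) = (20.45, -45.08). ∠WLS = 104.9°, so LS runs at -65.6° + (180° − 104.9°) = 9.500° from the x-axis; with |LS| = 15.5, S = L + 15.5·(cos 9.500°, sin 9.500°) = (35.74, -42.52). LS ⟂ SV; with |SV| = 11.1 on the left of LS, V = S + 11.1·(-0.1650, 0.9863) = (33.90, -31.57). Then |WV| = |V − W| = 46.33.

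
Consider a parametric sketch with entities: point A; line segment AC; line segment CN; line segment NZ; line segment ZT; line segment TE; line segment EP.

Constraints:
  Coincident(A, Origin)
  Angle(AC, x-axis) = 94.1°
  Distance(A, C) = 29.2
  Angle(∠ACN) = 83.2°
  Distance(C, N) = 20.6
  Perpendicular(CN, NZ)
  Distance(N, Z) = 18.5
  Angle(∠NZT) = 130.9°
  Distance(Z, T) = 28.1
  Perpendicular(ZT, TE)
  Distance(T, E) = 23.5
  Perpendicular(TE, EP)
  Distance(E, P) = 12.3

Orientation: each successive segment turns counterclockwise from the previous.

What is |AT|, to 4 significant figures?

8.902

A is at the origin; AC runs at 94.1° with length 29.2, so C = (-2.088, 29.13). ∠ACN = 83.2° gives CN at -169.1° from the x-axis; with |CN| = 20.6, N = (-22.32, 25.23). CN is perpendicular to NZ, so NZ runs at -79.10°; with |NZ| = 18.5, Z = (-18.82, 7.064). ∠NZT = 130.9° gives ZT at -30.00° from the x-axis; with |ZT| = 28.1, T = (5.518, -6.986). Then |AT| = |T − A| = 8.902.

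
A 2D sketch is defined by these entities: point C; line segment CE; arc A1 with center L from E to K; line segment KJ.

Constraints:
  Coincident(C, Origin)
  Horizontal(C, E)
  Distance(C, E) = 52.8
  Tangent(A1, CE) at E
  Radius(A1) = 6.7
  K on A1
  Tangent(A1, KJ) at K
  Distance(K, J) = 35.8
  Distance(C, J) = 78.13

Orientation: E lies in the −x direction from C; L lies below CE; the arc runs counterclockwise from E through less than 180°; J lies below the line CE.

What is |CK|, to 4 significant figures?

59.58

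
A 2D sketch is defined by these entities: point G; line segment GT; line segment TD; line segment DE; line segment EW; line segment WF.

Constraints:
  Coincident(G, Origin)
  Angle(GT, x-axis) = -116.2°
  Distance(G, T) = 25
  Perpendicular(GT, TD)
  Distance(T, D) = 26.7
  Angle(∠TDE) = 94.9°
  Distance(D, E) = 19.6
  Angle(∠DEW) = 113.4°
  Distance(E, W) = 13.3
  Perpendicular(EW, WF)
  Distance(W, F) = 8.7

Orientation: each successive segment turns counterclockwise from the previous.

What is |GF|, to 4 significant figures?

14.28

∠DEW = 113.4° gives EW at 125.5° from the x-axis; with |EW| = 13.3, W = (15.32, -6.609). The perpendicularity gives WF at right angles to EW, so WF runs at -144.5°; with |WF| = 8.7, F = (8.237, -11.66). Then |GF| = |F − G| = 14.28.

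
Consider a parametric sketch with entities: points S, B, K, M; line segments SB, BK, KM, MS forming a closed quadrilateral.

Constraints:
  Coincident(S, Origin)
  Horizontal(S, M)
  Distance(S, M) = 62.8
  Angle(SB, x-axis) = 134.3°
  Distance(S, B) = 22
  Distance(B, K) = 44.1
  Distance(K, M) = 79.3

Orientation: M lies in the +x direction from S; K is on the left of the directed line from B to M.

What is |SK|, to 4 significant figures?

54.93

S is at the origin; SM is horizontal with |SM| = 62.8 and M in +x, so M = (62.8, 0). SB runs at 134.3° with |SB| = 22.0, so B = (-15.37, 15.75). K is determined by |BK| = 44.1 and |KM| = 79.3 together: it lies at the intersection of circle(B, 44.1) and circle(M, 79.3). With |BM| = 79.74, the foot of the radical line on BM is 12.63 from B and the perpendicular offset is √(44.1² − 12.63²) = 42.25. Taking the left-of-BM solution: K = (5.359, 54.67).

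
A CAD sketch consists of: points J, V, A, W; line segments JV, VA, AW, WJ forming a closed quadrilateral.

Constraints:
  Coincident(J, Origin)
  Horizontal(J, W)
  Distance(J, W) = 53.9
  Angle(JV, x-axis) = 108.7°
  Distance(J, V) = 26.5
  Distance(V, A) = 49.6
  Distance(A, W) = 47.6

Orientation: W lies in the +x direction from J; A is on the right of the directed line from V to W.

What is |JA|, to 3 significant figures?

23.3

Checks: JV at 108.7° ✓; |VA| = 49.60 ✓; |AW| = 47.60 ✓.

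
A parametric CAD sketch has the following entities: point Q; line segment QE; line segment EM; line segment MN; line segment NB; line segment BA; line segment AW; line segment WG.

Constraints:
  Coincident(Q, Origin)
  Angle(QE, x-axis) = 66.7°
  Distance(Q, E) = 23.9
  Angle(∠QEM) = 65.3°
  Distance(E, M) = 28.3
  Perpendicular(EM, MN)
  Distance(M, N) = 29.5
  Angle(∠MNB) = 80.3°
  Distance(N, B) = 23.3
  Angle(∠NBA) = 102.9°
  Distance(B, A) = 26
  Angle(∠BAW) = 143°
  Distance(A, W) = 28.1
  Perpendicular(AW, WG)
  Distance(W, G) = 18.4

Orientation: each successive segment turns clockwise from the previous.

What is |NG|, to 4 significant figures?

43.49

Q is at the origin; QE runs at 66.7° with length 23.9, so E = (9.454, 21.95). ∠QEM = 65.3° gives EM at -48.00° from the x-axis; with |EM| = 28.3, M = (28.39, 0.9199). EM is perpendicular to MN, so MN runs at -138.0°; with |MN| = 29.5, N = (6.467, -18.82). ∠MNB = 80.3° gives NB at 122.3° from the x-axis; with |NB| = 23.3, B = (-5.983, 0.8751). ∠NBA = 102.9° gives BA at 45.20° from the x-axis; with |BA| = 26.0, A = (12.34, 19.32). ∠BAW = 143.0° gives AW at 8.200° from the x-axis; with |AW| = 28.1, W = (40.15, 23.33). AW ⟂ WG, so WG runs at -81.80°; with |WG| = 18.4, G = (42.77, 5.120). Then |NG| = |G − N| = 43.49.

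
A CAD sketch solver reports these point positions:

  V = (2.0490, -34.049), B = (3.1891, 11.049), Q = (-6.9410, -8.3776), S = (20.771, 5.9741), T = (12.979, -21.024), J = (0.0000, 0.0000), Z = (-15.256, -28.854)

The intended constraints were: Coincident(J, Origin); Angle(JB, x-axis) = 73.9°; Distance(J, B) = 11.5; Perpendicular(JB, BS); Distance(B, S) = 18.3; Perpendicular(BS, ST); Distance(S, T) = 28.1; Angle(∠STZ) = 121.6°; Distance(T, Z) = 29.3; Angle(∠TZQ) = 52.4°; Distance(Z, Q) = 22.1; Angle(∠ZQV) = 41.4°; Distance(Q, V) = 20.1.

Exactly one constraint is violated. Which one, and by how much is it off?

Distance(Q, V) = 20.1 — off by 7.10.

J = (0.00, 0.00) ✓; JB at 73.90° ✓; |JB| = 11.50 ✓; ∠(JB, BS) = 90.00° ✓; |BS| = 18.30 ✓; ∠(BS, ST) = 90.00° ✓; |ST| = 28.10 ✓; ∠STZ = 121.6° ✓; |TZ| = 29.30 ✓; ∠TZQ = 52.40° ✓; |ZQ| = 22.10 ✓; ∠ZQV = 41.40° ✓; |QV| = 27.20 ✗.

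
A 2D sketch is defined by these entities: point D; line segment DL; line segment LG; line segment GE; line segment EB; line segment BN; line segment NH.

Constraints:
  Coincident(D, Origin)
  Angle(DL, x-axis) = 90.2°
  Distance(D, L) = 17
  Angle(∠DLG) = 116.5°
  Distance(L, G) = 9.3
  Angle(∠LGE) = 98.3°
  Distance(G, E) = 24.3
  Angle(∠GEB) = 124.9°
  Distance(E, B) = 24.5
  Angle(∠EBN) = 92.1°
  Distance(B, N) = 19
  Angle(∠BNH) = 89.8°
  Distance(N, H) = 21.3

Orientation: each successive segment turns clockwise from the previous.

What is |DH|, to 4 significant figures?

4.963

D is at the origin; DL runs at 90.2° with length 17.0, so L = (-0.05934, 17.00). ∠DLG = 116.5° gives LG at 26.70° from the x-axis; with |LG| = 9.3, G = (8.249, 21.18). ∠LGE = 98.3° gives GE at -55.00° from the x-axis; with |GE| = 24.3, E = (22.19, 1.273). ∠GEB = 124.9° gives EB at -110.1° from the x-axis; with |EB| = 24.5, B = (13.77, -21.73). ∠EBN = 92.1° gives BN at 162.0° from the x-axis; with |BN| = 19.0, N = (-4.303, -15.86). ∠BNH = 89.8° gives NH at 71.80° from the x-axis; with |NH| = 21.3, H = (2.350, 4.371). Then |DH| = |H − D| = 4.963.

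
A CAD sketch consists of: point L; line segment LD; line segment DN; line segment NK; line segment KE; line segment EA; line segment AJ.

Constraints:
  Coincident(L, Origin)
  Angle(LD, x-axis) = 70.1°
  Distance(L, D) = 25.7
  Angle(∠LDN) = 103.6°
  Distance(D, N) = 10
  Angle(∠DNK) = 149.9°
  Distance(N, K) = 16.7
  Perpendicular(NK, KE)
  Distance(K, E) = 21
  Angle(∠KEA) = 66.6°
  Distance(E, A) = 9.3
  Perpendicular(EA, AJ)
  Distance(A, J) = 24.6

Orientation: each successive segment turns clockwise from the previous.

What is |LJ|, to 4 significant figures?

39.90

L is at the origin; LD runs at 70.1° with length 25.7, so D = (8.748, 24.17). ∠LDN = 103.6° gives DN at -6.300° from the x-axis; with |DN| = 10.0, N = (18.69, 23.07). ∠DNK = 149.9° gives NK at -36.40° from the x-axis; with |NK| = 16.7, K = (32.13, 13.16). The perpendicularity gives KE at right angles to NK, so KE runs at -126.4°; with |KE| = 21.0, E = (19.67, -3.745). ∠KEA = 66.6° gives EA at 120.2° from the x-axis; with |EA| = 9.3, A = (14.99, 4.293). EA is perpendicular to AJ, so AJ runs at 30.20°; with |AJ| = 24.6, J = (36.25, 16.67). Then |LJ| = |J − L| = 39.90.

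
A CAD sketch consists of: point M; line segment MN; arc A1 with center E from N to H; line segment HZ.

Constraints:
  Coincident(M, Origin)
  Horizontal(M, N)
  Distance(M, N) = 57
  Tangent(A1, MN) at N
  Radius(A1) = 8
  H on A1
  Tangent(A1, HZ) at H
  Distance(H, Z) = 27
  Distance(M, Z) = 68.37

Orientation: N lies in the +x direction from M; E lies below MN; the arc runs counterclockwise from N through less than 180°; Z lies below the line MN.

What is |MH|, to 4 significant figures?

50.53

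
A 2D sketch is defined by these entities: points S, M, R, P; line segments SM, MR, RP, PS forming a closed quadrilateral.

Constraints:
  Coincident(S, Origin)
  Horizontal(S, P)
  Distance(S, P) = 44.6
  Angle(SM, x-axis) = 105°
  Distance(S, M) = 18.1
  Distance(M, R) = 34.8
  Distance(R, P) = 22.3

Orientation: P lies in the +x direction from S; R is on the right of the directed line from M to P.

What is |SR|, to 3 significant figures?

23.0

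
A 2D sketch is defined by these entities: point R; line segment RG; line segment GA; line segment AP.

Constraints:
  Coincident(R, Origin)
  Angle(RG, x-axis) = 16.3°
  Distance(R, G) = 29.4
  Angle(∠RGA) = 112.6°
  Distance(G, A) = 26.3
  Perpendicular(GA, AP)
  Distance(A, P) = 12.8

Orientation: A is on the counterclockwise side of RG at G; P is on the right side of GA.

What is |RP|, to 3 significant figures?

54.9

R is at the origin; RG runs at 16.3° with length 29.4, so G = 29.4·(cos 16.3°, sin 16.3°) = (28.2, 8.25). ∠RGA = 112.6°, so GA runs at 16.3° + (180° − 112.6°) = 83.7° from the x-axis; with |GA| = 26.3, A = G + 26.3·(cos 83.7°, sin 83.7°) = (31.1, 34.4). GA is perpendicular to AP; with |AP| = 12.8 on the right of GA, P = A + 12.8·(0.994, -0.110) = (43.8, 33.0). Then |RP| = |P − R| = 54.9.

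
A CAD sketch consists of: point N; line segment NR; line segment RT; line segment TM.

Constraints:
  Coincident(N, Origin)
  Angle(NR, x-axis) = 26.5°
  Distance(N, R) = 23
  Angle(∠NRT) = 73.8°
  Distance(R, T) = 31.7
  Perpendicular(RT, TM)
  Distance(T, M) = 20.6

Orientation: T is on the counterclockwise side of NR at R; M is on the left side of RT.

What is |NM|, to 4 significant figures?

25.33

N is at the origin; NR runs at 26.5° with length 23.0, so R = 23.0·(cos 26.5°, sin 26.5°) = (20.58, 10.26). ∠NRT = 73.8°, so RT runs at 26.5° + (180° − 73.8°) = 132.7° from the x-axis; with |RT| = 31.7, T = R + 31.7·(cos 132.7°, sin 132.7°) = (-0.9142, 33.56). The perpendicularity gives TM at right angles to RT; with |TM| = 20.6 on the left of RT, M = T + 20.6·(-0.7349, -0.6782) = (-16.05, 19.59). Then |NM| = |M − N| = 25.33.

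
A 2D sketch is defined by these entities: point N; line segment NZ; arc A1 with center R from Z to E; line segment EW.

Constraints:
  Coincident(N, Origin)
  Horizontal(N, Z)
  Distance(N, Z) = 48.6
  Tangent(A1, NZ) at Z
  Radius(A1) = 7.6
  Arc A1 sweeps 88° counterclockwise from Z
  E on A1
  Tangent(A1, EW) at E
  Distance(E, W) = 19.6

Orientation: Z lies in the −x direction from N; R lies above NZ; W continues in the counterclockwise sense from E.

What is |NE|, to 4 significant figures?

41.66

Tangency of A1 to NZ means the radius RZ is perpendicular to NZ, so R = Z + (0, 7.6) = (-48.60, 7.600). On A1, Z sits at bearing -90° from R; an 88° counterclockwise sweep puts E at bearing -2°, so E = R + 7.6·(cos -2°, sin -2°) = (-41.00, 7.335). Then |NE| = |E − N| = 41.66.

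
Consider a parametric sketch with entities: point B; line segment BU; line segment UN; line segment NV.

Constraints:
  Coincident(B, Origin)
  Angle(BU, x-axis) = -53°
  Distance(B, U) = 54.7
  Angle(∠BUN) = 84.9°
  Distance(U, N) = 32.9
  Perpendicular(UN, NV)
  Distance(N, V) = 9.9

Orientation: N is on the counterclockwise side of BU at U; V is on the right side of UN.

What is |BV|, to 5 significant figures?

70.223

B is at the origin; BU runs at -53.0° with length 54.7, so U = 54.7·(cos -53.0°, sin -53.0°) = (32.919, -43.685). ∠BUN = 84.9°, so UN runs at -53.0° + (180° − 84.9°) = 42.100° from the x-axis; with |UN| = 32.9, N = U + 32.9·(cos 42.100°, sin 42.100°) = (57.330, -21.628). UN is perpendicular to NV; with |NV| = 9.9 on the right of UN, V = N + 9.9·(0.67043, -0.74198) = (63.968, -28.974). Then |BV| = |V − B| = 70.223.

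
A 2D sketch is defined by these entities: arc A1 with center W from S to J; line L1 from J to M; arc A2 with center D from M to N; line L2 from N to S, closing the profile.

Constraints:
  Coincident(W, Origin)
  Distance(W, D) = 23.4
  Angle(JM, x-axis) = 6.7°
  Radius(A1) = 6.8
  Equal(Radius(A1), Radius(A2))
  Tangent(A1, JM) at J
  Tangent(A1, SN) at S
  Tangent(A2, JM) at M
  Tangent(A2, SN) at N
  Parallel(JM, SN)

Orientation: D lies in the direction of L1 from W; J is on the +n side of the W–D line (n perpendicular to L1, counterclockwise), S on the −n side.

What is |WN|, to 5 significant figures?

24.368

Tangency of A1 to both parallel lines with radius 6.8 puts J and S at W ± 6.8·n: J = (-0.79336, 6.7536), S = (0.79336, -6.7536). Equal radii place M and N the same way about D: M = D + 6.8·n = (22.447, 9.4837), N = D − 6.8·n = (24.034, -4.0235). Then |WN| = |N − W| = 24.368.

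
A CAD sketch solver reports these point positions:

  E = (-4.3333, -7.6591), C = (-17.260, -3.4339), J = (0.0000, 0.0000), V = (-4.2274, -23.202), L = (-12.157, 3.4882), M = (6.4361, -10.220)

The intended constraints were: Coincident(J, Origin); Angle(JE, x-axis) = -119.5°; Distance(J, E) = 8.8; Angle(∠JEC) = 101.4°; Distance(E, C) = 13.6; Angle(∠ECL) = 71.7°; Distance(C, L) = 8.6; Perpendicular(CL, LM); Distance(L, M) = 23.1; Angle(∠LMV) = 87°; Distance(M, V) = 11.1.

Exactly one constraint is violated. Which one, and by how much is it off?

Distance(M, V) = 11.1 — off by 5.70.

J = (0.00, 0.00) ✓; JE at -119.5° ✓; |JE| = 8.800 ✓; ∠JEC = 101.4° ✓; |EC| = 13.60 ✓; ∠ECL = 71.70° ✓; |CL| = 8.600 ✓; ∠(CL, LM) = 90.00° ✓; |LM| = 23.10 ✓; ∠LMV = 87.00° ✓; |MV| = 16.80 ✗.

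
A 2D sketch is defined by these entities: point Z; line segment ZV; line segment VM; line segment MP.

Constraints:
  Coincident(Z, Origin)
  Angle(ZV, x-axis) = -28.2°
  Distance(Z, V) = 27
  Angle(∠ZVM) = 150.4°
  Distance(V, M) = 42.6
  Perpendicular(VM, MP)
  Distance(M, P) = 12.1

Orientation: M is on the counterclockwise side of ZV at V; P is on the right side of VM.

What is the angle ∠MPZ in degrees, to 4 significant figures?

68.95°

∠ZVM = 150.4°, so VM runs at -28.2° + (180° − 150.4°) = 1.400° from the x-axis; with |VM| = 42.6, M = V + 42.6·(cos 1.400°, sin 1.400°) = (66.38, -11.72). The perpendicularity gives MP at right angles to VM; with |MP| = 12.1 on the right of VM, P = M + 12.1·(0.02443, -0.9997) = (66.68, -23.81). Then cos ∠MPZ = PM·PZ / (|PM||PZ|), giving 68.95°.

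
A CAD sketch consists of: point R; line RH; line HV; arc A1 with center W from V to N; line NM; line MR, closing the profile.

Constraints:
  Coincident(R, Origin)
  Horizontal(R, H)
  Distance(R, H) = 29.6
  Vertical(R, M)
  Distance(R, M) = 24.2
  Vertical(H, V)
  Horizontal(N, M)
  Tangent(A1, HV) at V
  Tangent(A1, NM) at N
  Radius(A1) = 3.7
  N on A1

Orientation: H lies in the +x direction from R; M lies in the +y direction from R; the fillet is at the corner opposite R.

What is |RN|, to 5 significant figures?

35.446

The virtual corner opposite R is at (29.600, 24.200). Since A1 is tangent to HV there, WV ⟂ HV and A1 meets NM tangentially, so WN is at right angles to NM, with radius 3.7, so the center W sits 3.7 in from both sides at W = (25.900, 20.500). That places the tangent points at V = (29.600, 20.500) on HV and N = (25.900, 24.200) on NM. Then |RN| = |N − R| = 35.446.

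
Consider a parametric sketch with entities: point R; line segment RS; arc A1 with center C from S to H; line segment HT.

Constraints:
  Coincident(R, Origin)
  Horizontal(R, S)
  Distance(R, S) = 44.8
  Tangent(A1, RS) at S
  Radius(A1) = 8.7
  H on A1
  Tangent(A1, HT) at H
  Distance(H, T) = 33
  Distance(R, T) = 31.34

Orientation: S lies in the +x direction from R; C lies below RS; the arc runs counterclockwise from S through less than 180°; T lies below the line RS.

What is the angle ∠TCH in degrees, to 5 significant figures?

75.231°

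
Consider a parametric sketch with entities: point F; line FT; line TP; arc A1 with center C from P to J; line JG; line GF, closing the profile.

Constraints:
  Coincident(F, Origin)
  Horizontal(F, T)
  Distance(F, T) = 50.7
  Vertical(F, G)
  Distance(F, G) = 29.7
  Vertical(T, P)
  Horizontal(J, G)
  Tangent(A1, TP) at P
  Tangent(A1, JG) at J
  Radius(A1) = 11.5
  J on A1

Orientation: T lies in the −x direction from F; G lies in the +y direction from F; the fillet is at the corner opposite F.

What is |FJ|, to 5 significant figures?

49.181

The virtual corner opposite F is at (-50.700, 29.700). Since A1 is tangent to TP there, CP ⟂ TP and since A1 is tangent to JG there, CJ ⟂ JG, with radius 11.5, so the center C sits 11.5 in from both sides at C = (-39.200, 18.200). That places the tangent points at P = (-50.700, 18.200) on TP and J = (-39.200, 29.700) on JG. Then |FJ| = |J − F| = 49.181.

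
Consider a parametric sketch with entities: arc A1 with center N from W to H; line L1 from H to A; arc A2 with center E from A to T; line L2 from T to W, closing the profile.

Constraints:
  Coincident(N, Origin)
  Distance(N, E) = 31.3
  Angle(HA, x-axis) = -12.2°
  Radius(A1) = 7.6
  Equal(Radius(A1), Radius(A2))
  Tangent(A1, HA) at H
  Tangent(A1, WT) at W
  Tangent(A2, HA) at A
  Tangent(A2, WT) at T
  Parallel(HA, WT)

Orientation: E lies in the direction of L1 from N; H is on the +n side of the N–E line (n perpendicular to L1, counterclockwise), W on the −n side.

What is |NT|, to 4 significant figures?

32.21

The slot axis is L1's direction at -12.2°, so u = (cos -12.2°, sin -12.2°) = (0.9774, -0.2113) and n = (−sin -12.2°, cos -12.2°) = (0.2113, 0.9774). N is at the origin and E lies 31.3 along u from N, so E = 31.3·u = (30.59, -6.614). Tangency of A1 to both parallel lines with radius 7.6 puts H and W at N ± 7.6·n: H = (1.606, 7.428), W = (-1.606, -7.428). Equal radii place A and T the same way about E: A = E + 7.6·n = (32.20, 0.8139), T = E − 7.6·n = (28.99, -14.04). Then |NT| = |T − N| = 32.21.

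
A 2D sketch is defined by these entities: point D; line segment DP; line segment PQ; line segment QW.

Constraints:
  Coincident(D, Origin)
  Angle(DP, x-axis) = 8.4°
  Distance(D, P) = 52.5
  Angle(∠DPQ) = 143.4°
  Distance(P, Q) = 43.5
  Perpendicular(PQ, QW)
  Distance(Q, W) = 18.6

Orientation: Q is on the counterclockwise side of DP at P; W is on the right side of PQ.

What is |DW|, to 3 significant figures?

99.1

∠DPQ = 143.4°, so PQ runs at 8.4° + (180° − 143.4°) = 45.0° from the x-axis; with |PQ| = 43.5, Q = P + 43.5·(cos 45.0°, sin 45.0°) = (82.7, 38.4). PQ ⟂ QW; with |QW| = 18.6 on the right of PQ, W = Q + 18.6·(0.707, -0.707) = (95.8, 25.3). Then |DW| = |W − D| = 99.1.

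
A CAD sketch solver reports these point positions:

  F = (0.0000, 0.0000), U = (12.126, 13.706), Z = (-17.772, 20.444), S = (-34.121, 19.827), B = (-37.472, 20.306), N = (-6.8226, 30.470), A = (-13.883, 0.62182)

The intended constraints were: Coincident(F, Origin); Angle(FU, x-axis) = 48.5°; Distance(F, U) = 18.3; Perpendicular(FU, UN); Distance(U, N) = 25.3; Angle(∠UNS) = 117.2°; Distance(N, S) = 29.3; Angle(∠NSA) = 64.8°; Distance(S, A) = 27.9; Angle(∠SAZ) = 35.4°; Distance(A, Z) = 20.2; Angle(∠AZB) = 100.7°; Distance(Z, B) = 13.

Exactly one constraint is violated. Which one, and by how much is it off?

Distance(Z, B) = 13 — off by 6.70.

F = (0.00, 0.00) ✓; FU at 48.50° ✓; |FU| = 18.30 ✓; ∠(FU, UN) = 90.00° ✓; |UN| = 25.30 ✓; ∠UNS = 117.2° ✓; |NS| = 29.30 ✓; ∠NSA = 64.80° ✓; |SA| = 27.90 ✓; ∠SAZ = 35.40° ✓; |AZ| = 20.20 ✓; ∠AZB = 100.7° ✓; |ZB| = 19.70 ✗.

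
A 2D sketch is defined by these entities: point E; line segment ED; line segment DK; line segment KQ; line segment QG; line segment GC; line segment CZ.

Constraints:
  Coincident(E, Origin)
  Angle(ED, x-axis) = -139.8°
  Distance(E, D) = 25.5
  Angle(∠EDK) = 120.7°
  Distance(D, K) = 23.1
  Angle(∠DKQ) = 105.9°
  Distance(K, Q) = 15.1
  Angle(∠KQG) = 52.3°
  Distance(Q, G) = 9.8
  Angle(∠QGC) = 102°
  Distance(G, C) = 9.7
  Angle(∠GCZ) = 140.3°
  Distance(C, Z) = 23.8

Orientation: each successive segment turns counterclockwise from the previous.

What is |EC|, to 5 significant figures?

38.740

∠KQG = 52.3° gives QG at 121.30° from the x-axis; with |QG| = 9.8, G = (-5.7496, -32.552). ∠QGC = 102.0° gives GC at -160.70° from the x-axis; with |GC| = 9.7, C = (-14.904, -35.758). Then |EC| = |C − E| = 38.740.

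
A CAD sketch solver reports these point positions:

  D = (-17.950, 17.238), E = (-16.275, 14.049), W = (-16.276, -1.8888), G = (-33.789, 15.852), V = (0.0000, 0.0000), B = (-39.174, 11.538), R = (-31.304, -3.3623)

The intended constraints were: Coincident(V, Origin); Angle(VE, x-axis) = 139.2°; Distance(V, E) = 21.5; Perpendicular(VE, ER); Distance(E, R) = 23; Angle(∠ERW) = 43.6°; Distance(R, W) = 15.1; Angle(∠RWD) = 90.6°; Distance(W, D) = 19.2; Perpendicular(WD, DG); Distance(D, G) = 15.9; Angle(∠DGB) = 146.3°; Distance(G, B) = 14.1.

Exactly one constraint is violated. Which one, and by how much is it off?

Distance(G, B) = 14.1 — off by 7.20.

V = (0.00, 0.00) ✓; VE at 139.2° ✓; |VE| = 21.50 ✓; ∠(VE, ER) = 90.00° ✓; |ER| = 23.00 ✓; ∠ERW = 43.60° ✓; |RW| = 15.10 ✓; ∠RWD = 90.60° ✓; |WD| = 19.20 ✓; ∠(WD, DG) = 90.00° ✓; |DG| = 15.90 ✓; ∠DGB = 146.3° ✓; |GB| = 6.900 ✗.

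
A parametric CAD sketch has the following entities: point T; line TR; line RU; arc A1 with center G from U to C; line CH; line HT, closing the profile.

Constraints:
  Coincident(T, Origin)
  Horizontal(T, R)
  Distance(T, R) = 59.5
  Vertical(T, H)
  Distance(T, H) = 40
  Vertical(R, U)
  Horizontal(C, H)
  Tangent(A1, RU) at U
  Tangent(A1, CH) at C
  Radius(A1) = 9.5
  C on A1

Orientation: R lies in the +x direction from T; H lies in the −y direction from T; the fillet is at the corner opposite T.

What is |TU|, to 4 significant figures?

66.86

T is at the origin; T and R share the same y with |TR| = 59.5 and R on the +x side, so R = (59.50, 0.000). TH is vertical with |TH| = 40.0 and H on the −y side, so H = (0.000, -40.00). The virtual corner opposite T is at (59.50, -40.00). The tangent condition forces GU to be normal to RU and tangency of A1 to CH means the radius GC is perpendicular to CH, with radius 9.5, so the center G sits 9.5 in from both sides at G = (50.00, -30.50). That places the tangent points at U = (59.50, -30.50) on RU and C = (50.00, -40.00) on CH. Then |TU| = |U − T| = 66.86.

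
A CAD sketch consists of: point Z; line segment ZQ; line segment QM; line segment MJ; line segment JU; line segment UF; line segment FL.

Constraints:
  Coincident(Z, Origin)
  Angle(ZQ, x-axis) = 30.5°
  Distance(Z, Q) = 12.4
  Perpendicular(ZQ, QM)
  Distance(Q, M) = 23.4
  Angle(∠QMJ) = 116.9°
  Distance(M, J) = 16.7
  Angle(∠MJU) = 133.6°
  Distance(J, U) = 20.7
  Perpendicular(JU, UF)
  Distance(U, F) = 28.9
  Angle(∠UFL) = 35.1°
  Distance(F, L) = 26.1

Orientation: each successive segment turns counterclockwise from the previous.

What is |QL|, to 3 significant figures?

28.2

Z is at the origin; ZQ runs at 30.5° with length 12.4, so Q = (10.7, 6.29). ZQ is perpendicular to QM, so QM runs at 120°; with |QM| = 23.4, M = (-1.19, 26.5). ∠QMJ = 116.9° gives MJ at -176° from the x-axis; with |MJ| = 16.7, J = (-17.9, 25.4). ∠MJU = 133.6° gives JU at -130° from the x-axis; with |JU| = 20.7, U = (-31.2, 9.55). JU ⟂ UF, so UF runs at -40.0°; with |UF| = 28.9, F = (-9.03, -9.03). ∠UFL = 35.1° gives FL at 105° from the x-axis; with |FL| = 26.1, L = (-15.7, 16.2). Then |QL| = |L − Q| = 28.2.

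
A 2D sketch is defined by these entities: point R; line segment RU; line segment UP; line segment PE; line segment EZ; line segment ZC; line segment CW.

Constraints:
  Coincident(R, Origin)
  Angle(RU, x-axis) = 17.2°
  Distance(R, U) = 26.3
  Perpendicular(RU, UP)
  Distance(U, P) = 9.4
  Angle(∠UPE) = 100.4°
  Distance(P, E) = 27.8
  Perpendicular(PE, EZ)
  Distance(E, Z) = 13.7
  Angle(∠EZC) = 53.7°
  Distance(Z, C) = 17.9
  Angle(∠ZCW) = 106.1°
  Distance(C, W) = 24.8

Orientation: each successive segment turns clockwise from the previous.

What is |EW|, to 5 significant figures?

21.006

R is at the origin; RU runs at 17.2° with length 26.3, so U = (25.124, 7.7771). RU ⟂ UP, so UP runs at -72.800°; with |UP| = 9.4, P = (27.903, -1.2025). ∠UPE = 100.4° gives PE at -152.40° from the x-axis; with |PE| = 27.8, E = (3.2670, -14.082). The perpendicularity gives EZ at right angles to PE, so EZ runs at 117.60°; with |EZ| = 13.7, Z = (-3.0801, -1.9411). ∠EZC = 53.7° gives ZC at -8.7000° from the x-axis; with |ZC| = 17.9, C = (14.614, -4.6487). ∠ZCW = 106.1° gives CW at -82.600° from the x-axis; with |CW| = 24.8, W = (17.808, -29.242). Then |EW| = |W − E| = 21.006.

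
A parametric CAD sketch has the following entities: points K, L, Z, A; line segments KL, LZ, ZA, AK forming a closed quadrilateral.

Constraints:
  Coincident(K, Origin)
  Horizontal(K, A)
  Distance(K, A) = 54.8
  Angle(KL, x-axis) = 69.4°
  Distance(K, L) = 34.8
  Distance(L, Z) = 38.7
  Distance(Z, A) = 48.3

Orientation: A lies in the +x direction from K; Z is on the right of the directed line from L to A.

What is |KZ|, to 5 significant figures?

8.9358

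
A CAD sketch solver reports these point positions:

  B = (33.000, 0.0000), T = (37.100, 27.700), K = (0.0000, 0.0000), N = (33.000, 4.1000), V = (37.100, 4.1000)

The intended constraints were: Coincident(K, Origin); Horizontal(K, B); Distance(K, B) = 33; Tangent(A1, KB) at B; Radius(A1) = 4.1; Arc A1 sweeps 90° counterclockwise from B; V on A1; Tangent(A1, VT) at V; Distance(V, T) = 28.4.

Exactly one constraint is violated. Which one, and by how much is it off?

Distance(V, T) = 28.4 — off by 4.80.

K = (0.00, 0.00) ✓; K.y = 0.00, B.y = 0.00 ✓; |KB| = 33.00 ✓; ∠(NB, BK) = 90.00° ✓; |NB| = 4.100 ✓; bearing(N→V) − bearing(N→B) = 90.00° ✓; |NV| = 4.100 ✓; ∠(NV, VT) = 90.00° ✓; |VT| = 23.60 ✗.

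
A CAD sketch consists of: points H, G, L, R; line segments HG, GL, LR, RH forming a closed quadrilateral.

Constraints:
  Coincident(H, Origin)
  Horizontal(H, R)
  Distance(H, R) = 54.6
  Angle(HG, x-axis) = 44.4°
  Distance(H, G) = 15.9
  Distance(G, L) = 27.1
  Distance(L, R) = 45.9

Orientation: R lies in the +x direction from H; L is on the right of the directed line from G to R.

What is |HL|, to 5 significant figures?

19.724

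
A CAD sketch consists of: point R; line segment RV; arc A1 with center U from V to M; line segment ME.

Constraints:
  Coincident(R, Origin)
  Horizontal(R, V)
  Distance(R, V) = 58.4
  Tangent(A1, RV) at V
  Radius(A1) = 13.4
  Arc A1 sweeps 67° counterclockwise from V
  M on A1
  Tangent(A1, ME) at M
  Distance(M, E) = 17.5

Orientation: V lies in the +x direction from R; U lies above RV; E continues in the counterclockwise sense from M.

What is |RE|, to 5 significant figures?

81.282

R is at the origin; RV is horizontal with |RV| = 58.4 and V on the +x side, so V = (58.400, 0.0000). A1 meets RV tangentially, so UV is at right angles to RV, so U = V + (0, 13.4) = (58.400, 13.400). On A1, V sits at bearing -90° from U; a 67° counterclockwise sweep puts M at bearing -23°, so M = U + 13.4·(cos -23°, sin -23°) = (70.735, 8.1642). Tangency of A1 to ME means the radius UM is perpendicular to ME, so ME runs along (−sin -23°, cos -23°); with |ME| = 17.5, E = (77.573, 24.273). Then |RE| = |E − R| = 81.282.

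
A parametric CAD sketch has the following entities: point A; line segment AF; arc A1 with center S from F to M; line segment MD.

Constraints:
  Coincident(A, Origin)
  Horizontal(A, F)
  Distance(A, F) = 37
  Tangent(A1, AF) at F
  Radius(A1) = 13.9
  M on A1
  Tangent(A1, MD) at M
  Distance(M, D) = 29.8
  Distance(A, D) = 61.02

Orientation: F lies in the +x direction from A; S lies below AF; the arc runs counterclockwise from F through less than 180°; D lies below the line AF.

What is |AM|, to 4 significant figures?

32.29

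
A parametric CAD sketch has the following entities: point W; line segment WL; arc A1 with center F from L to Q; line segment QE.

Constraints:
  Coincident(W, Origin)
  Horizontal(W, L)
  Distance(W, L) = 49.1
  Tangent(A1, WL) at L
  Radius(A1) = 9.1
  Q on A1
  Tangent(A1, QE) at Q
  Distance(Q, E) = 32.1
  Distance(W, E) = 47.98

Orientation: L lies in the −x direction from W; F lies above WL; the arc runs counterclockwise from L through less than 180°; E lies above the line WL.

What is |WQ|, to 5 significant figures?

40.924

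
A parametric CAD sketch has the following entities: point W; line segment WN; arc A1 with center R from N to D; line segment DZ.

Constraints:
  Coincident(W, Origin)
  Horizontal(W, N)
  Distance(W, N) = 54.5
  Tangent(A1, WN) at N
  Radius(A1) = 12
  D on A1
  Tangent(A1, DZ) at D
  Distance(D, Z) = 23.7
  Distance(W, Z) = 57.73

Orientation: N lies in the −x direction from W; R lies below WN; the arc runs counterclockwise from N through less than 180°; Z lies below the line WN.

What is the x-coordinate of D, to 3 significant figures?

-62.4

W is at the origin; WN is horizontal with |WN| = 54.5 and N on the −x side, so N = (-54.5, 0.00). A1 meets WN tangentially, so RN is at right angles to WN, so R = N + (0, -12) = (-54.5, -12.0). Since RD ⟂ DZ (tangency), |RZ| = √(12.0² + 23.7²) = 26.6 regardless of where D sits on A1. So Z lies on both circle(W, 57.73) and circle(R, 26.6); the below-WN intersection is Z = (-44.6, -36.7). D is the foot of the tangent from Z: D = (-62.4, -21.0).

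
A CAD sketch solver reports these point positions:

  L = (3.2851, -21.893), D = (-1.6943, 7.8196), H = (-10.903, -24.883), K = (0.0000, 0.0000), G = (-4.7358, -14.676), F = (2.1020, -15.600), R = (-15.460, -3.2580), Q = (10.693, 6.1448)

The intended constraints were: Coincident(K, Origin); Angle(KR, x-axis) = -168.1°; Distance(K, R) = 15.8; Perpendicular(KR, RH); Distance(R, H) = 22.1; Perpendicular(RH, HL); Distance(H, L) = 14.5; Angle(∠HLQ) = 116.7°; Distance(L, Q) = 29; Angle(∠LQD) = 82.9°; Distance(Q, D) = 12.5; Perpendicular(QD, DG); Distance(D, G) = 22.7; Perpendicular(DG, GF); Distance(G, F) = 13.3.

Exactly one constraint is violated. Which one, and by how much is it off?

Distance(G, F) = 13.3 — off by 6.40.

K = (0.00, 0.00) ✓; KR at -168.1° ✓; |KR| = 15.80 ✓; ∠(KR, RH) = 90.00° ✓; |RH| = 22.10 ✓; ∠(RH, HL) = 90.00° ✓; |HL| = 14.50 ✓; ∠HLQ = 116.7° ✓; |LQ| = 29.00 ✓; ∠LQD = 82.90° ✓; |QD| = 12.50 ✓; ∠(QD, DG) = 90.00° ✓; |DG| = 22.70 ✓; ∠(DG, GF) = 90.00° ✓; |GF| = 6.900 ✗.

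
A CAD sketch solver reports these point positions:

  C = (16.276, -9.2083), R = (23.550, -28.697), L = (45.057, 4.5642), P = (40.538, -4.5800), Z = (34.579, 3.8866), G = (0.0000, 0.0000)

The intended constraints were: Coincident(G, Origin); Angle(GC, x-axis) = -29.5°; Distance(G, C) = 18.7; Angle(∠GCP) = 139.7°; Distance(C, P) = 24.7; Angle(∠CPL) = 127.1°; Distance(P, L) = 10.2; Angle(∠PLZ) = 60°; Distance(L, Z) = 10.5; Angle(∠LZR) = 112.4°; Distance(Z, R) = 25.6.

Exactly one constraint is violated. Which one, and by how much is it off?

Distance(Z, R) = 25.6 — off by 8.80.

G = (0.00, 0.00) ✓; GC at -29.50° ✓; |GC| = 18.70 ✓; ∠GCP = 139.7° ✓; |CP| = 24.70 ✓; ∠CPL = 127.1° ✓; |PL| = 10.20 ✓; ∠PLZ = 60.00° ✓; |LZ| = 10.50 ✓; ∠LZR = 112.4° ✓; |ZR| = 34.40 ✗.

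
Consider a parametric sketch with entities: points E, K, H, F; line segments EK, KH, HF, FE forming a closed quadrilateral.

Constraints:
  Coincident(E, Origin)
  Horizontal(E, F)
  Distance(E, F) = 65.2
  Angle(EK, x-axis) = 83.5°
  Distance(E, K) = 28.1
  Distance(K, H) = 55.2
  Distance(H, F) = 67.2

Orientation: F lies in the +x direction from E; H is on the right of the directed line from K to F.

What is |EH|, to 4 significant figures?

27.54

E is at the origin; EF is horizontal with |EF| = 65.2 and F in +x, so F = (65.2, 0). EK runs at 83.5° with |EK| = 28.1, so K = (3.181, 27.92). H is determined by |KH| = 55.2 and |HF| = 67.2 together: it lies at the intersection of circle(K, 55.2) and circle(F, 67.2). With |KF| = 68.01, the foot of the radical line on KF is 23.21 from K and the perpendicular offset is √(55.2² − 23.21²) = 50.08. Taking the right-of-KF solution: H = (3.785, -27.28).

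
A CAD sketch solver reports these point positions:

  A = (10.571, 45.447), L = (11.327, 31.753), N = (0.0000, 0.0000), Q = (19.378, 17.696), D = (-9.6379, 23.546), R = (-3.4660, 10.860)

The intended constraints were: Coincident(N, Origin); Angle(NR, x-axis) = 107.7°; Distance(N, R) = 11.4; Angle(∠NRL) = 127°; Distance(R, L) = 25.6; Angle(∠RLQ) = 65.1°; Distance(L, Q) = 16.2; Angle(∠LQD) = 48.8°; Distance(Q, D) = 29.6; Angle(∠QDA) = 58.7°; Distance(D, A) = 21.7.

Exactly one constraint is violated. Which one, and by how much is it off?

Distance(D, A) = 21.7 — off by 8.10.

N = (0.00, 0.00) ✓; NR at 107.7° ✓; |NR| = 11.40 ✓; ∠NRL = 127.0° ✓; |RL| = 25.60 ✓; ∠RLQ = 65.10° ✓; |LQ| = 16.20 ✓; ∠LQD = 48.80° ✓; |QD| = 29.60 ✓; ∠QDA = 58.70° ✓; |DA| = 29.80 ✗.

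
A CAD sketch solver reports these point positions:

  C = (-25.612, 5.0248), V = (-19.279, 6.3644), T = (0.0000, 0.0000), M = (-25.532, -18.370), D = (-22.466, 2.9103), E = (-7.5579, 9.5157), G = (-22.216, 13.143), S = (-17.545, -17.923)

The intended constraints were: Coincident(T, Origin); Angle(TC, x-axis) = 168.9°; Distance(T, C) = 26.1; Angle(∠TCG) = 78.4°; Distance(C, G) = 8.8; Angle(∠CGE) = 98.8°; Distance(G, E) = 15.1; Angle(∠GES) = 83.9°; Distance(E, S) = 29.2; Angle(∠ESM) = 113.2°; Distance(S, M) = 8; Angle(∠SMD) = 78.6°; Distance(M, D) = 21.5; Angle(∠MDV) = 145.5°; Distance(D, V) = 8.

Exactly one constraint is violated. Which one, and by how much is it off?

Distance(D, V) = 8 — off by 3.30.

T = (0.00, 0.00) ✓; TC at 168.9° ✓; |TC| = 26.10 ✓; ∠TCG = 78.40° ✓; |CG| = 8.800 ✓; ∠CGE = 98.80° ✓; |GE| = 15.10 ✓; ∠GES = 83.90° ✓; |ES| = 29.20 ✓; ∠ESM = 113.2° ✓; |SM| = 7.999 ✓; ∠SMD = 78.60° ✓; |MD| = 21.50 ✓; ∠MDV = 145.5° ✓; |DV| = 4.700 ✗.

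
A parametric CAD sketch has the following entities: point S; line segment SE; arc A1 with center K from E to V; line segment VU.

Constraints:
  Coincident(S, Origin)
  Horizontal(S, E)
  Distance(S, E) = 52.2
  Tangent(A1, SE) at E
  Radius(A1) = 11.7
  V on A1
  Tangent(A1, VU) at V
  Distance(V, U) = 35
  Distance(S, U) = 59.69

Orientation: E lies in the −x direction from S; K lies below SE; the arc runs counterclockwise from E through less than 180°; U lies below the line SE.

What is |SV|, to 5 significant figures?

64.052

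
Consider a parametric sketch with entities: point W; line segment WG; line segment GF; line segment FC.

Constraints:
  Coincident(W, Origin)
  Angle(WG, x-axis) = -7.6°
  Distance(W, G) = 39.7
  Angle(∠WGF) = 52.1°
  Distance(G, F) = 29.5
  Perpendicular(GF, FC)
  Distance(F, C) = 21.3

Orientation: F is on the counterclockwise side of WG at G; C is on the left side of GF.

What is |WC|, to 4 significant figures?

11.25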